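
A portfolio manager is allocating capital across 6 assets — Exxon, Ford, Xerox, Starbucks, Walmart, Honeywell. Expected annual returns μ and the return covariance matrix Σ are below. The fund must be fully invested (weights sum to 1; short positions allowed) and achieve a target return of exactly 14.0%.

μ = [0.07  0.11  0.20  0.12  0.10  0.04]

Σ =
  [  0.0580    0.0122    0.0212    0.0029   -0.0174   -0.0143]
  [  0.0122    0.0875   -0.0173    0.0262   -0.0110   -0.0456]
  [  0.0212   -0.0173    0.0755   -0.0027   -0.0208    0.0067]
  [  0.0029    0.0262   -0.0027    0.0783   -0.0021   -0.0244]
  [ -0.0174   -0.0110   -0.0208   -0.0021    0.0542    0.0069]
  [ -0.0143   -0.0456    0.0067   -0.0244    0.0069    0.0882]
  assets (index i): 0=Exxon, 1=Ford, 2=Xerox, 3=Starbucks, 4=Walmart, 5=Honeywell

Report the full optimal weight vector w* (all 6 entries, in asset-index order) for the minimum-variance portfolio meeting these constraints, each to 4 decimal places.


u=Σ⁻¹μ = [0.6554  3.0983  4.1842  1.3137  4.1007  1.8864]
v=Σ⁻¹𝟙 = [20.4629  28.3279  21.8653  13.1212  36.0463  28.4502]
a=μᵀu=1.866705  b=𝟙ᵀu=15.238702  c=𝟙ᵀv=148.273675  D=ac−b²=44.565095
λ₁=(c·0.140−b)/D = (148.273675·0.140−15.238702)/44.565095 = 0.123855
λ₂=(a−b·0.140)/D = (1.866705−15.238702·0.140)/44.565095 = -0.005985
w* = 0.123855·u + -0.005985·v:
  w_0 = 0.123855·0.6554 + -0.005985·20.4629 = -0.0413  (Exxon)
  w_1 = 0.123855·3.0983 + -0.005985·28.3279 = 0.2142  (Ford)
  w_2 = 0.123855·4.1842 + -0.005985·21.8653 = 0.3874  (Xerox)
  w_3 = 0.123855·1.3137 + -0.005985·13.1212 = 0.0842  (Starbucks)
  w_4 = 0.123855·4.1007 + -0.005985·36.0463 = 0.2922  (Walmart)
  w_5 = 0.123855·1.8864 + -0.005985·28.4502 = 0.0634  (Honeywell)
Σw_i=1.0000  μᵀw=0.1400
σ²=wᵀΣw=λ₁·μ_p+λ₂ = 0.123855·0.140 + -0.005985 = 0.011355 ≈ 0.0114

-0.0413  0.2142  0.3874  0.0842  0.2922  0.0634


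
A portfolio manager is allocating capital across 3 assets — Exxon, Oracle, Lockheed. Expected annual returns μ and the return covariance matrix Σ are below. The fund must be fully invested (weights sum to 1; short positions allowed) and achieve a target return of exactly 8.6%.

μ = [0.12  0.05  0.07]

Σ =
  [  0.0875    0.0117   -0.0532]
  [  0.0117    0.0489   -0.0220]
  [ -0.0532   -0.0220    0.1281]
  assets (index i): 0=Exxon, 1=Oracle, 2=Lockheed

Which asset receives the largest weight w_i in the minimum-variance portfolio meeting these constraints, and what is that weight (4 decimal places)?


Exxon (0.4213)

u=Σ⁻¹μ = [2.2303  1.2478  1.6870]
v=Σ⁻¹𝟙 = [20.6670  24.7944  20.6476]
a=μᵀu=0.448112  b=𝟙ᵀu=5.165084  c=𝟙ᵀv=66.108908  D=ac−b²=2.946097
λ₁=(c·0.086−b)/D = (66.108908·0.086−5.165084)/2.946097 = 0.176600
λ₂=(a−b·0.086)/D = (0.448112−5.165084·0.086)/2.946097 = 0.001329
w* = 0.176600·u + 0.001329·v:
  w_0 = 0.176600·2.2303 + 0.001329·20.6670 = 0.4213  (Exxon)
  w_1 = 0.176600·1.2478 + 0.001329·24.7944 = 0.2533  (Oracle)
  w_2 = 0.176600·1.6870 + 0.001329·20.6476 = 0.3254  (Lockheed)
Σw_i=1.0000  μᵀw=0.0860
σ²=wᵀΣw=λ₁·μ_p+λ₂ = 0.176600·0.086 + 0.001329 = 0.016516 ≈ 0.0165


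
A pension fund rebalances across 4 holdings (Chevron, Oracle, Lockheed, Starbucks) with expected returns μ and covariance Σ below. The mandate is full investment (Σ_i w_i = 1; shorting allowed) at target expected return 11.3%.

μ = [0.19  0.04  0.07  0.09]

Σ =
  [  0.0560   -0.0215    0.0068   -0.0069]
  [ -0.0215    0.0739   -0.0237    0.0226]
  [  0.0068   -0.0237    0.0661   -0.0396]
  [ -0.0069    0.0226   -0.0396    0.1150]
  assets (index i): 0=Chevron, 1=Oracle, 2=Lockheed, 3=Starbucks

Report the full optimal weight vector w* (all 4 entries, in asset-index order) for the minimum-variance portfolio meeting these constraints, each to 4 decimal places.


0.3886  0.2192  0.2451  0.1470

x=Σ⁻¹μ = [4.0667  2.0024  2.1896  1.3871]
y=Σ⁻¹𝟙 = [26.1150  26.3406  31.4140  15.9034]
a=μᵀx=1.130872  b=𝟙ᵀx=9.645757  c=𝟙ᵀy=99.772927  D=ac−b²=19.789822
λ₁=(c·0.113−b)/D = (99.772927·0.113−9.645757)/19.789822 = 0.082294
λ₂=(a−b·0.113)/D = (1.130872−9.645757·0.113)/19.789822 = 0.002067
w* = 0.082294·x + 0.002067·y:
  w_0 = 0.082294·4.0667 + 0.002067·26.1150 = 0.3886  (Chevron)
  w_1 = 0.082294·2.0024 + 0.002067·26.3406 = 0.2192  (Oracle)
  w_2 = 0.082294·2.1896 + 0.002067·31.4140 = 0.2451  (Lockheed)
  w_3 = 0.082294·1.3871 + 0.002067·15.9034 = 0.1470  (Starbucks)
Σw_i=1.0000  μᵀw=0.1130
σ²=wᵀΣw=λ₁·μ_p+λ₂ = 0.082294·0.113 + 0.002067 = 0.011366 ≈ 0.0114


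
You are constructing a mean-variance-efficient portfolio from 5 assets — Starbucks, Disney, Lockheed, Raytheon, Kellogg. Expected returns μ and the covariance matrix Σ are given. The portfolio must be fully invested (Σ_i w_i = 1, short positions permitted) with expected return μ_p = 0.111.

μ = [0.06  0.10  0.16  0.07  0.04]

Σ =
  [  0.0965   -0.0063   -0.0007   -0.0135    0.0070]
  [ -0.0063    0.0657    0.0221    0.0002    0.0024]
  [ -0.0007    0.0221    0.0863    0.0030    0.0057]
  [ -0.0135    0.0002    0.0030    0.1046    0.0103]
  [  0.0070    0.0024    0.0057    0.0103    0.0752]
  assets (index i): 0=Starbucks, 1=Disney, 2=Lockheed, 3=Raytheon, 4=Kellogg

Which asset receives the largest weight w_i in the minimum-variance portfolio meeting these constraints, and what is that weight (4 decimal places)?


u=Σ⁻¹μ = [0.7857  1.0666  1.5489  0.7034  0.2110]
v=Σ⁻¹𝟙 = [11.9707  13.5501  7.2200  9.9025  9.8475]
a=μᵀu=0.459293  b=𝟙ᵀu=4.315523  c=𝟙ᵀv=52.490797  D=ac−b²=5.484933
λ₁=(c·0.111−b)/D = (52.490797·0.111−4.315523)/5.484933 = 0.275474
λ₂=(a−b·0.111)/D = (0.459293−4.315523·0.111)/5.484933 = -0.003597
w* = 0.275474·u + -0.003597·v:
  w_0 = 0.275474·0.7857 + -0.003597·11.9707 = 0.1734  (Starbucks)
  w_1 = 0.275474·1.0666 + -0.003597·13.5501 = 0.2451  (Disney)
  w_2 = 0.275474·1.5489 + -0.003597·7.2200 = 0.4007  (Lockheed)
  w_3 = 0.275474·0.7034 + -0.003597·9.9025 = 0.1581  (Raytheon)
  w_4 = 0.275474·0.2110 + -0.003597·9.8475 = 0.0227  (Kellogg)
Σw_i=1.0000  μᵀw=0.1110
σ²=wᵀΣw=λ₁·μ_p+λ₂ = 0.275474·0.111 + -0.003597 = 0.026981 ≈ 0.0270

Lockheed (0.4007)


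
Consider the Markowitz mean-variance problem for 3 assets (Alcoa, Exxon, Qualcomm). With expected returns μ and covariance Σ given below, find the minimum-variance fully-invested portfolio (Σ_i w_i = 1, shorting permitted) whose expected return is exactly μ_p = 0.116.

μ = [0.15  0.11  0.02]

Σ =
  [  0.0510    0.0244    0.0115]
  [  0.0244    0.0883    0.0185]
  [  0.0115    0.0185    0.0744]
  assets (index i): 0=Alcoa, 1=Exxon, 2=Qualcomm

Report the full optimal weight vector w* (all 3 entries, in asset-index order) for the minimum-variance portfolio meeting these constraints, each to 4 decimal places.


g=Σ⁻¹μ = [2.7446  0.5485  -0.2918]
h=Σ⁻¹𝟙 = [14.9287  5.1347  9.8566]
a=μᵀg=0.466181  b=𝟙ᵀg=3.001251  c=𝟙ᵀh=29.919944  D=ac−b²=4.940616
λ₁=(c·0.116−b)/D = (29.919944·0.116−3.001251)/4.940616 = 0.095021
λ₂=(a−b·0.116)/D = (0.466181−3.001251·0.116)/4.940616 = 0.023891
w* = 0.095021·g + 0.023891·h:
  w_0 = 0.095021·2.7446 + 0.023891·14.9287 = 0.6175  (Alcoa)
  w_1 = 0.095021·0.5485 + 0.023891·5.1347 = 0.1748  (Exxon)
  w_2 = 0.095021·-0.2918 + 0.023891·9.8566 = 0.2078  (Qualcomm)
Σw_i=1.0000  μᵀw=0.1160
σ²=wᵀΣw=λ₁·μ_p+λ₂ = 0.095021·0.116 + 0.023891 = 0.034913 ≈ 0.0349

0.6175  0.1748  0.2078


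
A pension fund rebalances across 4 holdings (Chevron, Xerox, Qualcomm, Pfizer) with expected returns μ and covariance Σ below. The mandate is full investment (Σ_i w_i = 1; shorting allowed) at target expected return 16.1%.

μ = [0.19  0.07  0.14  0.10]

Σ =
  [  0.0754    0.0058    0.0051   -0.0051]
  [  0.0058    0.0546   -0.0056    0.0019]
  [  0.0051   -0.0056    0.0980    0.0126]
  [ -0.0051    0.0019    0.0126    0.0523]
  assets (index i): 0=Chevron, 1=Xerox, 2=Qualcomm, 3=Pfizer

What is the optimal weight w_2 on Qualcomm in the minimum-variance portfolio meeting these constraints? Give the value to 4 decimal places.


u=Σ⁻¹μ = [2.4865  1.0689  1.1230  1.8451]
v=Σ⁻¹𝟙 = [12.5802  17.2080  8.2526  17.7339]
a=μᵀu=0.888996  b=𝟙ᵀu=6.523554  c=𝟙ᵀv=55.774681  D=ac−b²=7.026703
λ₁=(c·0.161−b)/D = (55.774681·0.161−6.523554)/7.026703 = 0.349548
λ₂=(a−b·0.161)/D = (0.888996−6.523554·0.161)/7.026703 = -0.022955
w* = 0.349548·u + -0.022955·v:
  w_0 = 0.349548·2.4865 + -0.022955·12.5802 = 0.5804  (Chevron)
  w_1 = 0.349548·1.0689 + -0.022955·17.2080 = -0.0214  (Xerox)
  w_2 = 0.349548·1.1230 + -0.022955·8.2526 = 0.2031  (Qualcomm)
  w_3 = 0.349548·1.8451 + -0.022955·17.7339 = 0.2379  (Pfizer)
Σw_i=1.0000  μᵀw=0.1610
σ²=wᵀΣw=λ₁·μ_p+λ₂ = 0.349548·0.161 + -0.022955 = 0.033322 ≈ 0.0333

0.2031


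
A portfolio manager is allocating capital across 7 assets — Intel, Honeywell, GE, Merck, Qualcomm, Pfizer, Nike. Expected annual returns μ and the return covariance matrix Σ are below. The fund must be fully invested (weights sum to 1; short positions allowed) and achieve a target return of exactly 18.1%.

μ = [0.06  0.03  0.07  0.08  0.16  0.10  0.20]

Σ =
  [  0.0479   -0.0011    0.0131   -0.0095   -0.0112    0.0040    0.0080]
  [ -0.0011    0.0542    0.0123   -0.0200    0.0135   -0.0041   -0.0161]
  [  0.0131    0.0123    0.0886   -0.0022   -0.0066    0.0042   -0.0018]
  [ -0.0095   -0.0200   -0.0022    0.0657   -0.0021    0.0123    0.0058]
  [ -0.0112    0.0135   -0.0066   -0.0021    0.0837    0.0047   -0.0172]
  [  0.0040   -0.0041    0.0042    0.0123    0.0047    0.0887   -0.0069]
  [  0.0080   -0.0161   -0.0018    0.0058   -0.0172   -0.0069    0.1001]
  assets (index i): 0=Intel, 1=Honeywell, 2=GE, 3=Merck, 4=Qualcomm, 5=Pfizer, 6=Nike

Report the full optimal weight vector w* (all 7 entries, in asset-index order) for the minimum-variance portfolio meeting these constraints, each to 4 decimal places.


g=Σ⁻¹μ = [1.4874  1.1885  0.6318  1.4993  2.4638  0.9400  2.4829]
h=Σ⁻¹𝟙 = [25.4640  28.4338  5.1770  25.4387  14.2735  8.0118  14.1522]
a=μᵀg=1.273862  b=𝟙ᵀg=10.693709  c=𝟙ᵀh=120.950917  D=ac−b²=39.719324
λ₁=(c·0.181−b)/D = (120.950917·0.181−10.693709)/39.719324 = 0.281939
λ₂=(a−b·0.181)/D = (1.273862−10.693709·0.181)/39.719324 = -0.016659
w* = 0.281939·g + -0.016659·h:
  w_0 = 0.281939·1.4874 + -0.016659·25.4640 = -0.0049  (Intel)
  w_1 = 0.281939·1.1885 + -0.016659·28.4338 = -0.1386  (Honeywell)
  w_2 = 0.281939·0.6318 + -0.016659·5.1770 = 0.0919  (GE)
  w_3 = 0.281939·1.4993 + -0.016659·25.4387 = -0.0011  (Merck)
  w_4 = 0.281939·2.4638 + -0.016659·14.2735 = 0.4569  (Qualcomm)
  w_5 = 0.281939·0.9400 + -0.016659·8.0118 = 0.1316  (Pfizer)
  w_6 = 0.281939·2.4829 + -0.016659·14.1522 = 0.4643  (Nike)
Σw_i=1.0000  μᵀw=0.1810
σ²=wᵀΣw=λ₁·μ_p+λ₂ = 0.281939·0.181 + -0.016659 = 0.034371 ≈ 0.0344

-0.0049  -0.1386  0.0919  -0.0011  0.4569  0.1316  0.4643


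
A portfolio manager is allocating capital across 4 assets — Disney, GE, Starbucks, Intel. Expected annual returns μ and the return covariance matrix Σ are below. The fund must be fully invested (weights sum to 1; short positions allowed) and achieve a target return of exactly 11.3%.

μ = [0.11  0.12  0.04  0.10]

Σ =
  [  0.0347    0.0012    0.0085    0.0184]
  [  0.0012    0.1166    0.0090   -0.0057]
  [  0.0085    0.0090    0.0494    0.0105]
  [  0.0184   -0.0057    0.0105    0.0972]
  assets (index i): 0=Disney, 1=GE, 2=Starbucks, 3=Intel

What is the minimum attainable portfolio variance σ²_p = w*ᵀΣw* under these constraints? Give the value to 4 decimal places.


0.0261

g=Σ⁻¹μ = [2.8388  1.0255  0.0176  0.5497]
h=Σ⁻¹𝟙 = [22.5121  7.5106  13.9467  4.9604]
a=μᵀg=0.490992  b=𝟙ᵀg=4.431510  c=𝟙ᵀh=48.929797  D=ac−b²=4.385838
λ₁=(c·0.113−b)/D = (48.929797·0.113−4.431510)/4.385838 = 0.250250
λ₂=(a−b·0.113)/D = (0.490992−4.431510·0.113)/4.385838 = -0.002227
w* = 0.250250·g + -0.002227·h:
  w_0 = 0.250250·2.8388 + -0.002227·22.5121 = 0.6603  (Disney)
  w_1 = 0.250250·1.0255 + -0.002227·7.5106 = 0.2399  (GE)
  w_2 = 0.250250·0.0176 + -0.002227·13.9467 = -0.0267  (Starbucks)
  w_3 = 0.250250·0.5497 + -0.002227·4.9604 = 0.1265  (Intel)
Σw_i=1.0000  μᵀw=0.1130
σ²=wᵀΣw=λ₁·μ_p+λ₂ = 0.250250·0.113 + -0.002227 = 0.026051 ≈ 0.0261


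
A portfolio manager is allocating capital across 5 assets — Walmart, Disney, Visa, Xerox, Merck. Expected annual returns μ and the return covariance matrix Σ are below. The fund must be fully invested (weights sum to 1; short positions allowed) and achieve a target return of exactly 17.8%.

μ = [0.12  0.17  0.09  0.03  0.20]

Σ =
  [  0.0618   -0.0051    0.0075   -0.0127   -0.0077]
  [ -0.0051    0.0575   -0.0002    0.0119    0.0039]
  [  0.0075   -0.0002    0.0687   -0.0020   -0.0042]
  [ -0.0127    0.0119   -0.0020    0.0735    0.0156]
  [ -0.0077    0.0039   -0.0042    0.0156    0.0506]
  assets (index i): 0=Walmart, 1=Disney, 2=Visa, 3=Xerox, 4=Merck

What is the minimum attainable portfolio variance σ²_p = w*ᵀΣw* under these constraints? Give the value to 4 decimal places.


g=Σ⁻¹μ = [2.4641  2.9956  1.3012  -0.5436  4.3723]
h=Σ⁻¹𝟙 = [20.4465  15.6883  13.8758  10.8427  19.4740]
a=μᵀg=1.780190  b=𝟙ᵀg=10.589494  c=𝟙ᵀh=80.327259  D=ac−b²=30.860427
λ₁=(c·0.178−b)/D = (80.327259·0.178−10.589494)/30.860427 = 0.120178
λ₂=(a−b·0.178)/D = (1.780190−10.589494·0.178)/30.860427 = -0.003394
w* = 0.120178·g + -0.003394·h:
  w_0 = 0.120178·2.4641 + -0.003394·20.4465 = 0.2267  (Walmart)
  w_1 = 0.120178·2.9956 + -0.003394·15.6883 = 0.3068  (Disney)
  w_2 = 0.120178·1.3012 + -0.003394·13.8758 = 0.1093  (Visa)
  w_3 = 0.120178·-0.5436 + -0.003394·10.8427 = -0.1021  (Xerox)
  w_4 = 0.120178·4.3723 + -0.003394·19.4740 = 0.4594  (Merck)
Σw_i=1.0000  μᵀw=0.1780
σ²=wᵀΣw=λ₁·μ_p+λ₂ = 0.120178·0.178 + -0.003394 = 0.017998 ≈ 0.0180

0.0180


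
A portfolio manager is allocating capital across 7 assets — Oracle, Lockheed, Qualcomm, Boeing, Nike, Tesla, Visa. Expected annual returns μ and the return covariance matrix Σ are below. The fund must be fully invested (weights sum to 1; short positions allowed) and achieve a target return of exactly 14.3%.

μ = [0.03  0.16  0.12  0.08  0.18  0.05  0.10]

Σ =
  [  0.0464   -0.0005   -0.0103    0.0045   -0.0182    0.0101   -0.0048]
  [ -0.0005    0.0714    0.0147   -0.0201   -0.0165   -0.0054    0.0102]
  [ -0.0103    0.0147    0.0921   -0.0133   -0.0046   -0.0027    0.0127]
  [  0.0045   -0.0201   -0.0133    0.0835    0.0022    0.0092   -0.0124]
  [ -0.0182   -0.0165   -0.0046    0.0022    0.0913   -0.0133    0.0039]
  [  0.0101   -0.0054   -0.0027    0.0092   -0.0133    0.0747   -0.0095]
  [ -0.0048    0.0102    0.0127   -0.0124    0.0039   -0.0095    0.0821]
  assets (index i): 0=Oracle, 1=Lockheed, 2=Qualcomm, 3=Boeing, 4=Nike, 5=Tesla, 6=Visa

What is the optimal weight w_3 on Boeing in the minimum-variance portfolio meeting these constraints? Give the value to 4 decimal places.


0.1365

x=Σ⁻¹μ = [1.8525  3.1305  1.3148  1.7612  3.0550  1.1453  0.9874]
y=Σ⁻¹𝟙 = [29.9670  20.8676  13.1847  17.1168  22.5741  14.8246  12.5285]
a=μᵀx=1.561042  b=𝟙ᵀx=13.246755  c=𝟙ᵀy=131.063293  D=ac−b²=29.118741
λ₁=(c·0.143−b)/D = (131.063293·0.143−13.246755)/29.118741 = 0.188720
λ₂=(a−b·0.143)/D = (1.561042−13.246755·0.143)/29.118741 = -0.011444
w* = 0.188720·x + -0.011444·y:
  w_0 = 0.188720·1.8525 + -0.011444·29.9670 = 0.0067  (Oracle)
  w_1 = 0.188720·3.1305 + -0.011444·20.8676 = 0.3520  (Lockheed)
  w_2 = 0.188720·1.3148 + -0.011444·13.1847 = 0.0972  (Qualcomm)
  w_3 = 0.188720·1.7612 + -0.011444·17.1168 = 0.1365  (Boeing)
  w_4 = 0.188720·3.0550 + -0.011444·22.5741 = 0.3182  (Nike)
  w_5 = 0.188720·1.1453 + -0.011444·14.8246 = 0.0465  (Tesla)
  w_6 = 0.188720·0.9874 + -0.011444·12.5285 = 0.0430  (Visa)
Σw_i=1.0000  μᵀw=0.1430
σ²=wᵀΣw=λ₁·μ_p+λ₂ = 0.188720·0.143 + -0.011444 = 0.015543 ≈ 0.0155


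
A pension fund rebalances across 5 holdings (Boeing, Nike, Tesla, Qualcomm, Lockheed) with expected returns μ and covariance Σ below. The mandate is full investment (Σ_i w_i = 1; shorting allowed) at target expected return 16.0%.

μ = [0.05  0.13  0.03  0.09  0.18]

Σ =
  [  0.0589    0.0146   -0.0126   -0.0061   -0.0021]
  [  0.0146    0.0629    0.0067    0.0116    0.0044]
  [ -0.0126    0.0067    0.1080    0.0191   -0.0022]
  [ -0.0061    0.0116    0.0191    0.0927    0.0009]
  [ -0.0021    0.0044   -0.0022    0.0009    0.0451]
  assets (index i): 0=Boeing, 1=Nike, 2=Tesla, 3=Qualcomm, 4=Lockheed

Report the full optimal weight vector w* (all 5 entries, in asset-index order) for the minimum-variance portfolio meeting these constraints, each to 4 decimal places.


0.0197  0.2561  -0.0260  0.0948  0.6554

g=Σ⁻¹μ = [0.7510  1.4584  0.2205  0.7547  3.8795]
h=Σ⁻¹𝟙 = [19.0443  7.1983  9.9267  8.8746  22.6646]
a=μᵀg=0.999994  b=𝟙ᵀg=7.064134  c=𝟙ᵀh=67.708533  D=ac−b²=17.806124
λ₁=(c·0.160−b)/D = (67.708533·0.160−7.064134)/17.806124 = 0.211682
λ₂=(a−b·0.160)/D = (0.999994−7.064134·0.160)/17.806124 = -0.007316
w* = 0.211682·g + -0.007316·h:
  w_0 = 0.211682·0.7510 + -0.007316·19.0443 = 0.0197  (Boeing)
  w_1 = 0.211682·1.4584 + -0.007316·7.1983 = 0.2561  (Nike)
  w_2 = 0.211682·0.2205 + -0.007316·9.9267 = -0.0260  (Tesla)
  w_3 = 0.211682·0.7547 + -0.007316·8.8746 = 0.0948  (Qualcomm)
  w_4 = 0.211682·3.8795 + -0.007316·22.6646 = 0.6554  (Lockheed)
Σw_i=1.0000  μᵀw=0.1600
σ²=wᵀΣw=λ₁·μ_p+λ₂ = 0.211682·0.160 + -0.007316 = 0.026553 ≈ 0.0266


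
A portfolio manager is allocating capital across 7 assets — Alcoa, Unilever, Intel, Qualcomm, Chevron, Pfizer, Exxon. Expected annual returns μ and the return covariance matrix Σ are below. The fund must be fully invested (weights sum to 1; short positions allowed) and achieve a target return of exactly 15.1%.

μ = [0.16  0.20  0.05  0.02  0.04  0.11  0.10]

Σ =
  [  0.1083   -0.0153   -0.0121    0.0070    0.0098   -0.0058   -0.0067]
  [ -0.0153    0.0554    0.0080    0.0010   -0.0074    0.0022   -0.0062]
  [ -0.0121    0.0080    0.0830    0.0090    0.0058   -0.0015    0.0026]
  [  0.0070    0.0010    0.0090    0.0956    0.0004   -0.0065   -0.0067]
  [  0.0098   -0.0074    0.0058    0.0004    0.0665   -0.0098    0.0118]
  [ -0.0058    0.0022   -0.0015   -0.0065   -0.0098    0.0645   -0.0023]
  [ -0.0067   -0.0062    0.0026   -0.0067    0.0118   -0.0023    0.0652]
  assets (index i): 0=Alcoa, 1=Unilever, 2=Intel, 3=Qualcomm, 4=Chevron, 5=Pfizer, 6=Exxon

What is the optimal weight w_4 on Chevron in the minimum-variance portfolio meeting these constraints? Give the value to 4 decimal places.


0.0320

g=Σ⁻¹μ = [2.3168  4.4328  0.4116  0.2369  0.6231  1.9676  2.1579]
h=Σ⁻¹𝟙 = [13.7538  23.4299  9.4056  10.8759  14.5358  20.0995  17.7996]
a=μᵀg=1.739723  b=𝟙ᵀg=12.146726  c=𝟙ᵀh=109.900084  D=ac−b²=43.652733
λ₁=(c·0.151−b)/D = (109.900084·0.151−12.146726)/43.652733 = 0.101899
λ₂=(a−b·0.151)/D = (1.739723−12.146726·0.151)/43.652733 = -0.002163
w* = 0.101899·g + -0.002163·h:
  w_0 = 0.101899·2.3168 + -0.002163·13.7538 = 0.2063  (Alcoa)
  w_1 = 0.101899·4.4328 + -0.002163·23.4299 = 0.4010  (Unilever)
  w_2 = 0.101899·0.4116 + -0.002163·9.4056 = 0.0216  (Intel)
  w_3 = 0.101899·0.2369 + -0.002163·10.8759 = 0.0006  (Qualcomm)
  w_4 = 0.101899·0.6231 + -0.002163·14.5358 = 0.0320  (Chevron)
  w_5 = 0.101899·1.9676 + -0.002163·20.0995 = 0.1570  (Pfizer)
  w_6 = 0.101899·2.1579 + -0.002163·17.7996 = 0.1814  (Exxon)
Σw_i=1.0000  μᵀw=0.1510
σ²=wᵀΣw=λ₁·μ_p+λ₂ = 0.101899·0.151 + -0.002163 = 0.013224 ≈ 0.0132


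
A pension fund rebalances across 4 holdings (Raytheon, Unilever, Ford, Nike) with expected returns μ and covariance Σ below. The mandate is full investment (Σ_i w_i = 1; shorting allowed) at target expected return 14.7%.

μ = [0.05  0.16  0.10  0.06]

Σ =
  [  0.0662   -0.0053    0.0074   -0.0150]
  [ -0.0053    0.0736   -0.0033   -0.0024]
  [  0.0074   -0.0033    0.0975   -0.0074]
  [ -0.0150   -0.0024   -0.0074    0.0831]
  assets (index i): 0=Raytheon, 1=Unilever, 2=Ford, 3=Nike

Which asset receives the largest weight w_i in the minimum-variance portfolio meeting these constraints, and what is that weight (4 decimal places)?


p=Σ⁻¹μ = [1.0633  2.3353  1.1059  1.0799]
q=Σ⁻¹𝟙 = [19.0204  15.9837  10.6346  16.8756]
a=μᵀp=0.602198  b=𝟙ᵀp=5.584419  c=𝟙ᵀq=62.514398  D=ac−b²=6.460305
λ₁=(c·0.147−b)/D = (62.514398·0.147−5.584419)/6.460305 = 0.558054
λ₂=(a−b·0.147)/D = (0.602198−5.584419·0.147)/6.460305 = -0.033855
w* = 0.558054·p + -0.033855·q:
  w_0 = 0.558054·1.0633 + -0.033855·19.0204 = -0.0505  (Raytheon)
  w_1 = 0.558054·2.3353 + -0.033855·15.9837 = 0.7621  (Unilever)
  w_2 = 0.558054·1.1059 + -0.033855·10.6346 = 0.2571  (Ford)
  w_3 = 0.558054·1.0799 + -0.033855·16.8756 = 0.0313  (Nike)
Σw_i=1.0000  μᵀw=0.1470
σ²=wᵀΣw=λ₁·μ_p+λ₂ = 0.558054·0.147 + -0.033855 = 0.048179 ≈ 0.0482

Unilever (0.7621)


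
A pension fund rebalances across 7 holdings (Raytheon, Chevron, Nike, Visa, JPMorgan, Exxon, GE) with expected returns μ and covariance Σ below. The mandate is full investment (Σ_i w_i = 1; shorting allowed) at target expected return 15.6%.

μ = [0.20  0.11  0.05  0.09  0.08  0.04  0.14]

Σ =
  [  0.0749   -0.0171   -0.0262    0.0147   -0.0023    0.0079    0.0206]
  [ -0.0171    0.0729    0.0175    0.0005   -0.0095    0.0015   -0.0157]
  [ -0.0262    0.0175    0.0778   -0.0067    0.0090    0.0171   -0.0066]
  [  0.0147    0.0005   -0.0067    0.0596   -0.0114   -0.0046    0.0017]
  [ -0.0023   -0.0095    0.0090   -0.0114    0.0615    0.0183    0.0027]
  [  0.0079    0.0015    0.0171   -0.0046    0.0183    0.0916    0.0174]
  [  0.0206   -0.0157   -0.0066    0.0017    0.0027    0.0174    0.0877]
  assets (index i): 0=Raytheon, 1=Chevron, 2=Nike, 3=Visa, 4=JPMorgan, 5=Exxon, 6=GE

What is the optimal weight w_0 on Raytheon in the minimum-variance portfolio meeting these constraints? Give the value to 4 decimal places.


0.4490

g=Σ⁻¹μ = [3.2269  2.5301  1.3144  1.1215  1.9857  -0.7452  1.4552]
h=Σ⁻¹𝟙 = [16.6286  19.0546  13.9650  17.7501  20.1891  1.3859  10.7181]
a=μᵀg=1.423123  b=𝟙ᵀg=10.888588  c=𝟙ᵀh=99.691427  D=ac−b²=23.311785
λ₁=(c·0.156−b)/D = (99.691427·0.156−10.888588)/23.311785 = 0.200039
λ₂=(a−b·0.156)/D = (1.423123−10.888588·0.156)/23.311785 = -0.011818
w* = 0.200039·g + -0.011818·h:
  w_0 = 0.200039·3.2269 + -0.011818·16.6286 = 0.4490  (Raytheon)
  w_1 = 0.200039·2.5301 + -0.011818·19.0546 = 0.2809  (Chevron)
  w_2 = 0.200039·1.3144 + -0.011818·13.9650 = 0.0979  (Nike)
  w_3 = 0.200039·1.1215 + -0.011818·17.7501 = 0.0146  (Visa)
  w_4 = 0.200039·1.9857 + -0.011818·20.1891 = 0.1586  (JPMorgan)
  w_5 = 0.200039·-0.7452 + -0.011818·1.3859 = -0.1655  (Exxon)
  w_6 = 0.200039·1.4552 + -0.011818·10.7181 = 0.1644  (GE)
Σw_i=1.0000  μᵀw=0.1560
σ²=wᵀΣw=λ₁·μ_p+λ₂ = 0.200039·0.156 + -0.011818 = 0.019388 ≈ 0.0194


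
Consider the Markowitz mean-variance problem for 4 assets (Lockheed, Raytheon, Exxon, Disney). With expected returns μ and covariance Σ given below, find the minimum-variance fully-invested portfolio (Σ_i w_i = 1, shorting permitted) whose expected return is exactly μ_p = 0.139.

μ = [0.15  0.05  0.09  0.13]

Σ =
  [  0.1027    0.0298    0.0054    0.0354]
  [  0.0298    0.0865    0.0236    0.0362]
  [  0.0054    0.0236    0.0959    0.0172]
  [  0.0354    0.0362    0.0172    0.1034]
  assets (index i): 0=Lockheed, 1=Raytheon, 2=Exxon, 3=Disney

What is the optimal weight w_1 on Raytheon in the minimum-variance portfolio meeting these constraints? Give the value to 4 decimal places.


-0.1549

p=Σ⁻¹μ = [1.2518  -0.4303  0.8228  0.8425]
q=Σ⁻¹𝟙 = [6.2598  5.4302  7.9672  4.3017]
a=μᵀp=0.349821  b=𝟙ᵀp=2.486743  c=𝟙ᵀq=23.958860  D=ac−b²=2.197427
λ₁=(c·0.139−b)/D = (23.958860·0.139−2.486743)/2.197427 = 0.383875
λ₂=(a−b·0.139)/D = (0.349821−2.486743·0.139)/2.197427 = 0.001895
w* = 0.383875·p + 0.001895·q:
  w_0 = 0.383875·1.2518 + 0.001895·6.2598 = 0.4924  (Lockheed)
  w_1 = 0.383875·-0.4303 + 0.001895·5.4302 = -0.1549  (Raytheon)
  w_2 = 0.383875·0.8228 + 0.001895·7.9672 = 0.3309  (Exxon)
  w_3 = 0.383875·0.8425 + 0.001895·4.3017 = 0.3316  (Disney)
Σw_i=1.0000  μᵀw=0.1390
σ²=wᵀΣw=λ₁·μ_p+λ₂ = 0.383875·0.139 + 0.001895 = 0.055254 ≈ 0.0553


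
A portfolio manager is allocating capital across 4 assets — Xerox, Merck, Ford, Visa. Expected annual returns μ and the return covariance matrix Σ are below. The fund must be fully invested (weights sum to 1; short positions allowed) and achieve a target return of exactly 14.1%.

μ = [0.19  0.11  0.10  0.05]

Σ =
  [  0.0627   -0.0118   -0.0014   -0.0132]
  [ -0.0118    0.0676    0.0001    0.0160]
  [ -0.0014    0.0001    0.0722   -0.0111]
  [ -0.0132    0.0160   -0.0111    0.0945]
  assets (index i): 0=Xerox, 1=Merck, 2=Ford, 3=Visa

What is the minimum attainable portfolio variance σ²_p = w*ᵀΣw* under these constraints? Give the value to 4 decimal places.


0.0179

p=Σ⁻¹μ = [3.6364  2.0523  1.5874  0.8760]
q=Σ⁻¹𝟙 = [21.9578  15.5425  16.2418  12.9254]
a=μᵀp=1.119209  b=𝟙ᵀp=8.152106  c=𝟙ᵀq=66.667470  D=ac−b²=8.158005
λ₁=(c·0.141−b)/D = (66.667470·0.141−8.152106)/8.158005 = 0.152979
λ₂=(a−b·0.141)/D = (1.119209−8.152106·0.141)/8.158005 = -0.003707
w* = 0.152979·p + -0.003707·q:
  w_0 = 0.152979·3.6364 + -0.003707·21.9578 = 0.4749  (Xerox)
  w_1 = 0.152979·2.0523 + -0.003707·15.5425 = 0.2563  (Merck)
  w_2 = 0.152979·1.5874 + -0.003707·16.2418 = 0.1826  (Ford)
  w_3 = 0.152979·0.8760 + -0.003707·12.9254 = 0.0861  (Visa)
Σw_i=1.0000  μᵀw=0.1410
σ²=wᵀΣw=λ₁·μ_p+λ₂ = 0.152979·0.141 + -0.003707 = 0.017864 ≈ 0.0179


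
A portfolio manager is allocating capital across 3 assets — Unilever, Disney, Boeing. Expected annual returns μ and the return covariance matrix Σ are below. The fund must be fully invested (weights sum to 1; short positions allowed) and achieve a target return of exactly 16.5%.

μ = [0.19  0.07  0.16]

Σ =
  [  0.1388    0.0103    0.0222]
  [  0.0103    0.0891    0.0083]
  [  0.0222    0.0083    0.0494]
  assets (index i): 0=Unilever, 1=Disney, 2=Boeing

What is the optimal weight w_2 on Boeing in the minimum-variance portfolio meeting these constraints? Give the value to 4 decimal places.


u=Σ⁻¹μ = [0.8951  0.4246  2.7653]
v=Σ⁻¹𝟙 = [3.8049  9.2011  16.9871]
a=μᵀu=0.642232  b=𝟙ᵀu=4.084937  c=𝟙ᵀv=29.993057  D=ac−b²=2.575777
λ₁=(c·0.165−b)/D = (29.993057·0.165−4.084937)/2.575777 = 0.335401
λ₂=(a−b·0.165)/D = (0.642232−4.084937·0.165)/2.575777 = -0.012339
w* = 0.335401·u + -0.012339·v:
  w_0 = 0.335401·0.8951 + -0.012339·3.8049 = 0.2533  (Unilever)
  w_1 = 0.335401·0.4246 + -0.012339·9.2011 = 0.0289  (Disney)
  w_2 = 0.335401·2.7653 + -0.012339·16.9871 = 0.7179  (Boeing)
Σw_i=1.0000  μᵀw=0.1650
σ²=wᵀΣw=λ₁·μ_p+λ₂ = 0.335401·0.165 + -0.012339 = 0.043002 ≈ 0.0430

0.7179


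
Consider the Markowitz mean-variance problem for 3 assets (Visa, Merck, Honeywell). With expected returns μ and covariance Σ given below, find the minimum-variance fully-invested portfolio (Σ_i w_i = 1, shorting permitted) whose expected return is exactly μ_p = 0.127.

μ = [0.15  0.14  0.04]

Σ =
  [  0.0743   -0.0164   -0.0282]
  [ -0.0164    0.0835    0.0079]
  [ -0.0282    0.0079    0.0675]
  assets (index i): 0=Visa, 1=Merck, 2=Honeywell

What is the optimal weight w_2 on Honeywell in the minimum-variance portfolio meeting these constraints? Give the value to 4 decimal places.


0.1776

u=Σ⁻¹μ = [3.1134  2.1326  1.6437]
v=Σ⁻¹𝟙 = [25.7749  14.7817  23.8530]
a=μᵀu=0.831332  b=𝟙ᵀu=6.889785  c=𝟙ᵀv=64.409533  D=ac−b²=6.076593
λ₁=(c·0.127−b)/D = (64.409533·0.127−6.889785)/6.076593 = 0.212327
λ₂=(a−b·0.127)/D = (0.831332−6.889785·0.127)/6.076593 = -0.007187
w* = 0.212327·u + -0.007187·v:
  w_0 = 0.212327·3.1134 + -0.007187·25.7749 = 0.4758  (Visa)
  w_1 = 0.212327·2.1326 + -0.007187·14.7817 = 0.3466  (Merck)
  w_2 = 0.212327·1.6437 + -0.007187·23.8530 = 0.1776  (Honeywell)
Σw_i=1.0000  μᵀw=0.1270
σ²=wᵀΣw=λ₁·μ_p+λ₂ = 0.212327·0.127 + -0.007187 = 0.019779 ≈ 0.0198


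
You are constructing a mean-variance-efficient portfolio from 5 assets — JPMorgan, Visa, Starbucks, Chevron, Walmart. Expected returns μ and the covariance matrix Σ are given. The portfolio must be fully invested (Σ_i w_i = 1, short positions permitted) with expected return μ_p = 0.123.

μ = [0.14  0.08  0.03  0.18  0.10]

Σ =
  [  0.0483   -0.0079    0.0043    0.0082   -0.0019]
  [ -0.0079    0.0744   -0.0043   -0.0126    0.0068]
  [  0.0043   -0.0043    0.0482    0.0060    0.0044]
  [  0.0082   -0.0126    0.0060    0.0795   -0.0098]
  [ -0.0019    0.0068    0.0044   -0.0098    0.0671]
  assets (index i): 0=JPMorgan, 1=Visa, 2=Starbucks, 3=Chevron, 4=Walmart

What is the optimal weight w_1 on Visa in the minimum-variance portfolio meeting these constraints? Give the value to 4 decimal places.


0.1944

p=Σ⁻¹μ = [2.8147  1.6305  0.0519  2.4451  1.7585]
q=Σ⁻¹𝟙 = [20.2652  17.6011  17.4683  13.7540  14.5566]
a=μᵀp=1.142020  b=𝟙ᵀp=8.700648  c=𝟙ᵀq=83.645217  D=ac−b²=19.823203
λ₁=(c·0.123−b)/D = (83.645217·0.123−8.700648)/19.823203 = 0.080094
λ₂=(a−b·0.123)/D = (1.142020−8.700648·0.123)/19.823203 = 0.003624
w* = 0.080094·p + 0.003624·q:
  w_0 = 0.080094·2.8147 + 0.003624·20.2652 = 0.2989  (JPMorgan)
  w_1 = 0.080094·1.6305 + 0.003624·17.6011 = 0.1944  (Visa)
  w_2 = 0.080094·0.0519 + 0.003624·17.4683 = 0.0675  (Starbucks)
  w_3 = 0.080094·2.4451 + 0.003624·13.7540 = 0.2457  (Chevron)
  w_4 = 0.080094·1.7585 + 0.003624·14.5566 = 0.1936  (Walmart)
Σw_i=1.0000  μᵀw=0.1230
σ²=wᵀΣw=λ₁·μ_p+λ₂ = 0.080094·0.123 + 0.003624 = 0.013476 ≈ 0.0135


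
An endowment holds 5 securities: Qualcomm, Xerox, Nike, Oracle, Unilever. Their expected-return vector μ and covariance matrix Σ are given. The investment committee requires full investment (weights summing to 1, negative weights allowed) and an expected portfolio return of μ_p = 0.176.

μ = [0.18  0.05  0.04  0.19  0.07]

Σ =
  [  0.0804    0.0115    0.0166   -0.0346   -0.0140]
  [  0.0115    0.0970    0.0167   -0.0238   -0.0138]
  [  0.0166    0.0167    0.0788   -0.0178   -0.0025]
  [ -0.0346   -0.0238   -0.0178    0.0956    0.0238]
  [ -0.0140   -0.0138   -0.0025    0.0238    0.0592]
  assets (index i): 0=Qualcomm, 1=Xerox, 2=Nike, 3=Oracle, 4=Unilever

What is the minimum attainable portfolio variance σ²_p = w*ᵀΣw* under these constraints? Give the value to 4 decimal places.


x=Σ⁻¹μ = [3.6483  0.9896  0.3230  3.3830  0.9295]
y=Σ⁻¹𝟙 = [19.3276  13.2082  10.5157  18.3143  17.6228]
a=μᵀx=1.426914  b=𝟙ᵀx=9.273317  c=𝟙ᵀy=78.988567  D=ac−b²=26.715467
λ₁=(c·0.176−b)/D = (78.988567·0.176−9.273317)/26.715467 = 0.173258
λ₂=(a−b·0.176)/D = (1.426914−9.273317·0.176)/26.715467 = -0.007681
w* = 0.173258·x + -0.007681·y:
  w_0 = 0.173258·3.6483 + -0.007681·19.3276 = 0.4836  (Qualcomm)
  w_1 = 0.173258·0.9896 + -0.007681·13.2082 = 0.0700  (Xerox)
  w_2 = 0.173258·0.3230 + -0.007681·10.5157 = -0.0248  (Nike)
  w_3 = 0.173258·3.3830 + -0.007681·18.3143 = 0.4455  (Oracle)
  w_4 = 0.173258·0.9295 + -0.007681·17.6228 = 0.0257  (Unilever)
Σw_i=1.0000  μᵀw=0.1760
σ²=wᵀΣw=λ₁·μ_p+λ₂ = 0.173258·0.176 + -0.007681 = 0.022813 ≈ 0.0228

0.0228


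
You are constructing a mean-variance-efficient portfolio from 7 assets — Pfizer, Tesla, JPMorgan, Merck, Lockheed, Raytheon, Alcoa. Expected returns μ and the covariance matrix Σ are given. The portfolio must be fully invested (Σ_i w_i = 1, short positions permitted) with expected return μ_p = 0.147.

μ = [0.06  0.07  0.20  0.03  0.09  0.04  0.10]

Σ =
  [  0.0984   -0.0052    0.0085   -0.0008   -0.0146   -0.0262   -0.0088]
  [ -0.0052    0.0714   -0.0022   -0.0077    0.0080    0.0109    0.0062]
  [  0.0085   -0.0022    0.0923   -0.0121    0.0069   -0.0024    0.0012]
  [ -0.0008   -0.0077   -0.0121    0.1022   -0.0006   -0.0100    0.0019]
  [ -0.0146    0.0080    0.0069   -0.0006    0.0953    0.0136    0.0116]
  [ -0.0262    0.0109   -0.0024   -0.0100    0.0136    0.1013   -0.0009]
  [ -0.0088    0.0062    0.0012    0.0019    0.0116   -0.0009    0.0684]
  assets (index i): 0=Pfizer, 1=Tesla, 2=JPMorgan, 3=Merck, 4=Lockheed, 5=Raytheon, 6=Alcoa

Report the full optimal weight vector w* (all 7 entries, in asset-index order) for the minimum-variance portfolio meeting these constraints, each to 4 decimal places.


g=Σ⁻¹μ = [0.8353  0.9093  2.1499  0.6566  0.6019  0.5599  1.3364]
h=Σ⁻¹𝟙 = [15.8915  12.8589  11.0173  13.2688  7.5560  13.2775  13.8303]
a=μᵀg=0.773648  b=𝟙ᵀg=7.049299  c=𝟙ᵀh=87.700207  D=ac−b²=18.156476
λ₁=(c·0.147−b)/D = (87.700207·0.147−7.049299)/18.156476 = 0.321793
λ₂=(a−b·0.147)/D = (0.773648−7.049299·0.147)/18.156476 = -0.014463
w* = 0.321793·g + -0.014463·h:
  w_0 = 0.321793·0.8353 + -0.014463·15.8915 = 0.0390  (Pfizer)
  w_1 = 0.321793·0.9093 + -0.014463·12.8589 = 0.1066  (Tesla)
  w_2 = 0.321793·2.1499 + -0.014463·11.0173 = 0.5325  (JPMorgan)
  w_3 = 0.321793·0.6566 + -0.014463·13.2688 = 0.0194  (Merck)
  w_4 = 0.321793·0.6019 + -0.014463·7.5560 = 0.0844  (Lockheed)
  w_5 = 0.321793·0.5599 + -0.014463·13.2775 = -0.0119  (Raytheon)
  w_6 = 0.321793·1.3364 + -0.014463·13.8303 = 0.2300  (Alcoa)
Σw_i=1.0000  μᵀw=0.1470
σ²=wᵀΣw=λ₁·μ_p+λ₂ = 0.321793·0.147 + -0.014463 = 0.032841 ≈ 0.0328

0.0390  0.1066  0.5325  0.0194  0.0844  -0.0119  0.2300


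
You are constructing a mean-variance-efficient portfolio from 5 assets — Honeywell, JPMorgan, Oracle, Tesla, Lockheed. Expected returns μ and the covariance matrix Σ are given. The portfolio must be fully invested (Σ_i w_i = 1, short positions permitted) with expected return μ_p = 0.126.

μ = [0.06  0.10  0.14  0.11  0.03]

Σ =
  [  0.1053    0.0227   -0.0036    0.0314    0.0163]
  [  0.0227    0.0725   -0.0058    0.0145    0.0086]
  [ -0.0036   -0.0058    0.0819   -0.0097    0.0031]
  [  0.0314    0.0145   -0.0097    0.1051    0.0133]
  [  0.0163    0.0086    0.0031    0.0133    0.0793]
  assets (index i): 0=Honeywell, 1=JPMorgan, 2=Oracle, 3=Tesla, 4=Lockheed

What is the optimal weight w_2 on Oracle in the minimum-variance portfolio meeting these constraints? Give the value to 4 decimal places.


u=Σ⁻¹μ = [0.0481  1.3148  1.9277  1.0316  -0.0225]
v=Σ⁻¹𝟙 = [4.1339  11.1647  13.6617  6.8788  8.8621]
a=μᵀu=0.517042  b=𝟙ᵀu=4.299664  c=𝟙ᵀv=44.701105  D=ac−b²=4.625240
λ₁=(c·0.126−b)/D = (44.701105·0.126−4.299664)/4.625240 = 0.288131
λ₂=(a−b·0.126)/D = (0.517042−4.299664·0.126)/4.625240 = -0.005344
w* = 0.288131·u + -0.005344·v:
  w_0 = 0.288131·0.0481 + -0.005344·4.1339 = -0.0082  (Honeywell)
  w_1 = 0.288131·1.3148 + -0.005344·11.1647 = 0.3192  (JPMorgan)
  w_2 = 0.288131·1.9277 + -0.005344·13.6617 = 0.4824  (Oracle)
  w_3 = 0.288131·1.0316 + -0.005344·6.8788 = 0.2605  (Tesla)
  w_4 = 0.288131·-0.0225 + -0.005344·8.8621 = -0.0539  (Lockheed)
Σw_i=1.0000  μᵀw=0.1260
σ²=wᵀΣw=λ₁·μ_p+λ₂ = 0.288131·0.126 + -0.005344 = 0.030961 ≈ 0.0310

0.4824


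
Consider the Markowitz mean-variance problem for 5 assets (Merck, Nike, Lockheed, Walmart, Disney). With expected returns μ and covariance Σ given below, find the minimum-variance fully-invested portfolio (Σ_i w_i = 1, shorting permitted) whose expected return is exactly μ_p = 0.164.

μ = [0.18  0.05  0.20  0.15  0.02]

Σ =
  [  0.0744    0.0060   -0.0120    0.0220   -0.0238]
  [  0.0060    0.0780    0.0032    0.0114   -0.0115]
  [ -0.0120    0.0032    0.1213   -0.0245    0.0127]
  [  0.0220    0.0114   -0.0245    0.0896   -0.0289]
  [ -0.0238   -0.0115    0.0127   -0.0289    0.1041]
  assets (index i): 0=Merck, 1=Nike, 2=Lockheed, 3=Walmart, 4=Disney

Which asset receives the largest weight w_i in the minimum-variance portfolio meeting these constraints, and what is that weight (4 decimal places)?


g=Σ⁻¹μ = [2.5129  0.2288  2.1768  1.9693  1.0731]
h=Σ⁻¹𝟙 = [15.4514  11.6315  10.5617  14.2913  17.1027]
a=μᵀg=1.215983  b=𝟙ᵀg=7.960908  c=𝟙ᵀh=69.038536  D=ac−b²=20.573613
λ₁=(c·0.164−b)/D = (69.038536·0.164−7.960908)/20.573613 = 0.163385
λ₂=(a−b·0.164)/D = (1.215983−7.960908·0.164)/20.573613 = -0.004355
w* = 0.163385·g + -0.004355·h:
  w_0 = 0.163385·2.5129 + -0.004355·15.4514 = 0.3433  (Merck)
  w_1 = 0.163385·0.2288 + -0.004355·11.6315 = -0.0133  (Nike)
  w_2 = 0.163385·2.1768 + -0.004355·10.5617 = 0.3097  (Lockheed)
  w_3 = 0.163385·1.9693 + -0.004355·14.2913 = 0.2595  (Walmart)
  w_4 = 0.163385·1.0731 + -0.004355·17.1027 = 0.1008  (Disney)
Σw_i=1.0000  μᵀw=0.1640
σ²=wᵀΣw=λ₁·μ_p+λ₂ = 0.163385·0.164 + -0.004355 = 0.022440 ≈ 0.0224

Merck (0.3433)


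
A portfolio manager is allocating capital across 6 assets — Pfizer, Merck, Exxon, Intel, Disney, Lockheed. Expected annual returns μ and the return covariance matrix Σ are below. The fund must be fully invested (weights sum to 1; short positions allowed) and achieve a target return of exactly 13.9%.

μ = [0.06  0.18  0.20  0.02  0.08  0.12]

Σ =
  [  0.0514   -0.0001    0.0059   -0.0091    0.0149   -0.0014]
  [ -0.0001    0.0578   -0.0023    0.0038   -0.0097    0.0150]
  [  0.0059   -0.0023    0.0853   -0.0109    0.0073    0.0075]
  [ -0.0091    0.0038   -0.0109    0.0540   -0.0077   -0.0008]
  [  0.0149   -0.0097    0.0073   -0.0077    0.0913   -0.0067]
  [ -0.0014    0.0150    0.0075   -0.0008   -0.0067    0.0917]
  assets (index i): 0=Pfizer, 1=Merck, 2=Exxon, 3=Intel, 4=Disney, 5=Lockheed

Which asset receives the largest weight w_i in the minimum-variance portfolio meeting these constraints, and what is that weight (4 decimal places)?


Merck (0.3405)

p=Σ⁻¹μ = [0.7887  3.1391  2.3424  0.9112  1.0218  0.6982]
q=Σ⁻¹𝟙 = [19.4707  15.8236  12.2640  24.8882  11.2095  8.6471]
a=μᵀp=1.264594  b=𝟙ᵀp=8.901454  c=𝟙ᵀq=92.302963  D=ac−b²=37.489890
λ₁=(c·0.139−b)/D = (92.302963·0.139−8.901454)/37.489890 = 0.104792
λ₂=(a−b·0.139)/D = (1.264594−8.901454·0.139)/37.489890 = 0.000728
w* = 0.104792·p + 0.000728·q:
  w_0 = 0.104792·0.7887 + 0.000728·19.4707 = 0.0968  (Pfizer)
  w_1 = 0.104792·3.1391 + 0.000728·15.8236 = 0.3405  (Merck)
  w_2 = 0.104792·2.3424 + 0.000728·12.2640 = 0.2544  (Exxon)
  w_3 = 0.104792·0.9112 + 0.000728·24.8882 = 0.1136  (Intel)
  w_4 = 0.104792·1.0218 + 0.000728·11.2095 = 0.1152  (Disney)
  w_5 = 0.104792·0.6982 + 0.000728·8.6471 = 0.0795  (Lockheed)
Σw_i=1.0000  μᵀw=0.1390
σ²=wᵀΣw=λ₁·μ_p+λ₂ = 0.104792·0.139 + 0.000728 = 0.015294 ≈ 0.0153


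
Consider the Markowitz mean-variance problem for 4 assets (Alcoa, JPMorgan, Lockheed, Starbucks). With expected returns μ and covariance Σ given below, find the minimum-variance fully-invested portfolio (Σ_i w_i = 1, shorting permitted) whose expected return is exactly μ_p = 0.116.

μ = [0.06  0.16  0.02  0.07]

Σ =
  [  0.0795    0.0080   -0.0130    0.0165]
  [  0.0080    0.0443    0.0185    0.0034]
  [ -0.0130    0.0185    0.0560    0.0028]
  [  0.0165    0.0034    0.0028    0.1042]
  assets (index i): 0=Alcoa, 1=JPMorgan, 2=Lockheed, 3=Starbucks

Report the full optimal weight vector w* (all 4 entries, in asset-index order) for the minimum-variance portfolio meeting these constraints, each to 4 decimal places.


g=Σ⁻¹μ = [0.0852  3.9533  -0.9568  0.5550]
h=Σ⁻¹𝟙 = [12.4926  13.0752  16.0998  6.7595]
a=μᵀg=0.657361  b=𝟙ᵀg=3.636747  c=𝟙ᵀh=48.427055  D=ac−b²=18.608102
λ₁=(c·0.116−b)/D = (48.427055·0.116−3.636747)/18.608102 = 0.106448
λ₂=(a−b·0.116)/D = (0.657361−3.636747·0.116)/18.608102 = 0.012656
w* = 0.106448·g + 0.012656·h:
  w_0 = 0.106448·0.0852 + 0.012656·12.4926 = 0.1672  (Alcoa)
  w_1 = 0.106448·3.9533 + 0.012656·13.0752 = 0.5863  (JPMorgan)
  w_2 = 0.106448·-0.9568 + 0.012656·16.0998 = 0.1019  (Lockheed)
  w_3 = 0.106448·0.5550 + 0.012656·6.7595 = 0.1446  (Starbucks)
Σw_i=1.0000  μᵀw=0.1160
σ²=wᵀΣw=λ₁·μ_p+λ₂ = 0.106448·0.116 + 0.012656 = 0.025004 ≈ 0.0250

0.1672  0.5863  0.1019  0.1446
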